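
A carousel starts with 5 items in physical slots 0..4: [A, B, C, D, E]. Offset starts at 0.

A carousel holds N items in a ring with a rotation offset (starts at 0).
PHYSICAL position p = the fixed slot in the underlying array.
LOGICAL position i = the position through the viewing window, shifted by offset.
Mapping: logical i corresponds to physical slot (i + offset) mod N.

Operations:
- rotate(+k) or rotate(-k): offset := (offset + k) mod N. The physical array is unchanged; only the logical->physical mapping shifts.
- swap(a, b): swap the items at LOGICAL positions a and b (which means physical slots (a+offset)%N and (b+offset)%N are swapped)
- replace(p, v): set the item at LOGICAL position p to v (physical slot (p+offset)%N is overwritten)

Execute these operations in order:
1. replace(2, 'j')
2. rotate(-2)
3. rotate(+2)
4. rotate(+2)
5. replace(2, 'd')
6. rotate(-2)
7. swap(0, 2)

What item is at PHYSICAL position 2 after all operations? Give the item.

After op 1 (replace(2, 'j')): offset=0, physical=[A,B,j,D,E], logical=[A,B,j,D,E]
After op 2 (rotate(-2)): offset=3, physical=[A,B,j,D,E], logical=[D,E,A,B,j]
After op 3 (rotate(+2)): offset=0, physical=[A,B,j,D,E], logical=[A,B,j,D,E]
After op 4 (rotate(+2)): offset=2, physical=[A,B,j,D,E], logical=[j,D,E,A,B]
After op 5 (replace(2, 'd')): offset=2, physical=[A,B,j,D,d], logical=[j,D,d,A,B]
After op 6 (rotate(-2)): offset=0, physical=[A,B,j,D,d], logical=[A,B,j,D,d]
After op 7 (swap(0, 2)): offset=0, physical=[j,B,A,D,d], logical=[j,B,A,D,d]

Answer: A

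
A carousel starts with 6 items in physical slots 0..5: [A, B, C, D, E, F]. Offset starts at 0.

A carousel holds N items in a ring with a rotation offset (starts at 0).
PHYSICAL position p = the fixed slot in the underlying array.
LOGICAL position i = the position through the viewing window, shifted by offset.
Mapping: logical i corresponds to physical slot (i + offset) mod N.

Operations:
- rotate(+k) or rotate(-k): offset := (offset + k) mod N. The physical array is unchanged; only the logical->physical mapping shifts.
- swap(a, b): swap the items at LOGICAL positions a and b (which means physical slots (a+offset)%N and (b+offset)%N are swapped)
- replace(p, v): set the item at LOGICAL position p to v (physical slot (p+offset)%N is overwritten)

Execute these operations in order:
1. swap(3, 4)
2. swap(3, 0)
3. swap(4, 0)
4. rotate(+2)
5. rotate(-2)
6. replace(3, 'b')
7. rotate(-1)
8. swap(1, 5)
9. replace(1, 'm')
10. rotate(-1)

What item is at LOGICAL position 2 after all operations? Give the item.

After op 1 (swap(3, 4)): offset=0, physical=[A,B,C,E,D,F], logical=[A,B,C,E,D,F]
After op 2 (swap(3, 0)): offset=0, physical=[E,B,C,A,D,F], logical=[E,B,C,A,D,F]
After op 3 (swap(4, 0)): offset=0, physical=[D,B,C,A,E,F], logical=[D,B,C,A,E,F]
After op 4 (rotate(+2)): offset=2, physical=[D,B,C,A,E,F], logical=[C,A,E,F,D,B]
After op 5 (rotate(-2)): offset=0, physical=[D,B,C,A,E,F], logical=[D,B,C,A,E,F]
After op 6 (replace(3, 'b')): offset=0, physical=[D,B,C,b,E,F], logical=[D,B,C,b,E,F]
After op 7 (rotate(-1)): offset=5, physical=[D,B,C,b,E,F], logical=[F,D,B,C,b,E]
After op 8 (swap(1, 5)): offset=5, physical=[E,B,C,b,D,F], logical=[F,E,B,C,b,D]
After op 9 (replace(1, 'm')): offset=5, physical=[m,B,C,b,D,F], logical=[F,m,B,C,b,D]
After op 10 (rotate(-1)): offset=4, physical=[m,B,C,b,D,F], logical=[D,F,m,B,C,b]

Answer: m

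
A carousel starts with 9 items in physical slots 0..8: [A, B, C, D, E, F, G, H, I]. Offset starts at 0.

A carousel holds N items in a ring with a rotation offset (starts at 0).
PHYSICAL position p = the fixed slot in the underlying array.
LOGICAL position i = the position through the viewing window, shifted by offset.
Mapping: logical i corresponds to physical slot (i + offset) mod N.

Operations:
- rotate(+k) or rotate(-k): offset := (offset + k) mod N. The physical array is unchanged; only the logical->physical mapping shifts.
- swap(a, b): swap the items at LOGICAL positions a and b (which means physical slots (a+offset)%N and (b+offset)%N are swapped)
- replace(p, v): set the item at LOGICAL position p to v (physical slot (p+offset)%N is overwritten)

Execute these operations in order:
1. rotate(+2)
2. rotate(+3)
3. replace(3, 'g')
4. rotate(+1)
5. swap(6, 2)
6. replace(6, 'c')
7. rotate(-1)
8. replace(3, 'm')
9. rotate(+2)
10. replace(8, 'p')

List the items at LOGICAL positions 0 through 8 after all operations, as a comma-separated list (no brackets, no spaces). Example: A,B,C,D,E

Answer: H,m,A,B,C,c,E,F,p

Derivation:
After op 1 (rotate(+2)): offset=2, physical=[A,B,C,D,E,F,G,H,I], logical=[C,D,E,F,G,H,I,A,B]
After op 2 (rotate(+3)): offset=5, physical=[A,B,C,D,E,F,G,H,I], logical=[F,G,H,I,A,B,C,D,E]
After op 3 (replace(3, 'g')): offset=5, physical=[A,B,C,D,E,F,G,H,g], logical=[F,G,H,g,A,B,C,D,E]
After op 4 (rotate(+1)): offset=6, physical=[A,B,C,D,E,F,G,H,g], logical=[G,H,g,A,B,C,D,E,F]
After op 5 (swap(6, 2)): offset=6, physical=[A,B,C,g,E,F,G,H,D], logical=[G,H,D,A,B,C,g,E,F]
After op 6 (replace(6, 'c')): offset=6, physical=[A,B,C,c,E,F,G,H,D], logical=[G,H,D,A,B,C,c,E,F]
After op 7 (rotate(-1)): offset=5, physical=[A,B,C,c,E,F,G,H,D], logical=[F,G,H,D,A,B,C,c,E]
After op 8 (replace(3, 'm')): offset=5, physical=[A,B,C,c,E,F,G,H,m], logical=[F,G,H,m,A,B,C,c,E]
After op 9 (rotate(+2)): offset=7, physical=[A,B,C,c,E,F,G,H,m], logical=[H,m,A,B,C,c,E,F,G]
After op 10 (replace(8, 'p')): offset=7, physical=[A,B,C,c,E,F,p,H,m], logical=[H,m,A,B,C,c,E,F,p]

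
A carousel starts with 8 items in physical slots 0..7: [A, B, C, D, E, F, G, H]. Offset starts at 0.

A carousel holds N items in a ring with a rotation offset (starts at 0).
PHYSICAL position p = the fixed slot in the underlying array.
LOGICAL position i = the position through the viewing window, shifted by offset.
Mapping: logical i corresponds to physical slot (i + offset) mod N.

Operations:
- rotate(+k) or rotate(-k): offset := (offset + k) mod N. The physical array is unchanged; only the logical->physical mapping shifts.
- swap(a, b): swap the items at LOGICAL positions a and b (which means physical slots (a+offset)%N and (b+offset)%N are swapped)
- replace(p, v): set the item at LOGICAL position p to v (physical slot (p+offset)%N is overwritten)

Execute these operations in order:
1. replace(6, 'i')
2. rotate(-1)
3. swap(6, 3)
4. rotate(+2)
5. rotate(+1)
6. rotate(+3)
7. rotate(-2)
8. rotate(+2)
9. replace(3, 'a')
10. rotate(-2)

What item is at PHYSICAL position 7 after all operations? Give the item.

Answer: H

Derivation:
After op 1 (replace(6, 'i')): offset=0, physical=[A,B,C,D,E,F,i,H], logical=[A,B,C,D,E,F,i,H]
After op 2 (rotate(-1)): offset=7, physical=[A,B,C,D,E,F,i,H], logical=[H,A,B,C,D,E,F,i]
After op 3 (swap(6, 3)): offset=7, physical=[A,B,F,D,E,C,i,H], logical=[H,A,B,F,D,E,C,i]
After op 4 (rotate(+2)): offset=1, physical=[A,B,F,D,E,C,i,H], logical=[B,F,D,E,C,i,H,A]
After op 5 (rotate(+1)): offset=2, physical=[A,B,F,D,E,C,i,H], logical=[F,D,E,C,i,H,A,B]
After op 6 (rotate(+3)): offset=5, physical=[A,B,F,D,E,C,i,H], logical=[C,i,H,A,B,F,D,E]
After op 7 (rotate(-2)): offset=3, physical=[A,B,F,D,E,C,i,H], logical=[D,E,C,i,H,A,B,F]
After op 8 (rotate(+2)): offset=5, physical=[A,B,F,D,E,C,i,H], logical=[C,i,H,A,B,F,D,E]
After op 9 (replace(3, 'a')): offset=5, physical=[a,B,F,D,E,C,i,H], logical=[C,i,H,a,B,F,D,E]
After op 10 (rotate(-2)): offset=3, physical=[a,B,F,D,E,C,i,H], logical=[D,E,C,i,H,a,B,F]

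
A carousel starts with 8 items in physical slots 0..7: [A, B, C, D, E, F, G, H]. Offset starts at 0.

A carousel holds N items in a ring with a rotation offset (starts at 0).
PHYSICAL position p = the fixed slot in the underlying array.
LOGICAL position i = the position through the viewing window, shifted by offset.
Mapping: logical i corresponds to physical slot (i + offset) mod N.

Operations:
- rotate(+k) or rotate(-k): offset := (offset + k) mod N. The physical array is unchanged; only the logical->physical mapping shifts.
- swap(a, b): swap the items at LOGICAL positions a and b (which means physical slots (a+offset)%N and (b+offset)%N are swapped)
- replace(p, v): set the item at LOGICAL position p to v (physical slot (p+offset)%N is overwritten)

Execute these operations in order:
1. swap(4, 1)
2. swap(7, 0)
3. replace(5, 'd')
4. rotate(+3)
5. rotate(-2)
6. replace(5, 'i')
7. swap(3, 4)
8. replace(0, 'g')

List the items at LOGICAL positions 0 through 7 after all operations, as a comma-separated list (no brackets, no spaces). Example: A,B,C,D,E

After op 1 (swap(4, 1)): offset=0, physical=[A,E,C,D,B,F,G,H], logical=[A,E,C,D,B,F,G,H]
After op 2 (swap(7, 0)): offset=0, physical=[H,E,C,D,B,F,G,A], logical=[H,E,C,D,B,F,G,A]
After op 3 (replace(5, 'd')): offset=0, physical=[H,E,C,D,B,d,G,A], logical=[H,E,C,D,B,d,G,A]
After op 4 (rotate(+3)): offset=3, physical=[H,E,C,D,B,d,G,A], logical=[D,B,d,G,A,H,E,C]
After op 5 (rotate(-2)): offset=1, physical=[H,E,C,D,B,d,G,A], logical=[E,C,D,B,d,G,A,H]
After op 6 (replace(5, 'i')): offset=1, physical=[H,E,C,D,B,d,i,A], logical=[E,C,D,B,d,i,A,H]
After op 7 (swap(3, 4)): offset=1, physical=[H,E,C,D,d,B,i,A], logical=[E,C,D,d,B,i,A,H]
After op 8 (replace(0, 'g')): offset=1, physical=[H,g,C,D,d,B,i,A], logical=[g,C,D,d,B,i,A,H]

Answer: g,C,D,d,B,i,A,H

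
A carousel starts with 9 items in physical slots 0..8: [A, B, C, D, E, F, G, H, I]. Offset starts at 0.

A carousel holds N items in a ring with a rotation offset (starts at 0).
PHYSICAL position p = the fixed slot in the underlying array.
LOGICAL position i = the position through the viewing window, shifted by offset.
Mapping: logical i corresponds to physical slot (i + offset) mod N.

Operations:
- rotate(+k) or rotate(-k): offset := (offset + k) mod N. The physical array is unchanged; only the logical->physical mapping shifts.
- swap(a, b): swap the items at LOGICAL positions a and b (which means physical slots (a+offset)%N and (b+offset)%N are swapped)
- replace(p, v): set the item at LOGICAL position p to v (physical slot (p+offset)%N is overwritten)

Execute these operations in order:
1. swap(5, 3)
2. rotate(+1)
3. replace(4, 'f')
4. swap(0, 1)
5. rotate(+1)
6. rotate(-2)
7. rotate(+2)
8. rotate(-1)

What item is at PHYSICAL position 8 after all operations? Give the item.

Answer: I

Derivation:
After op 1 (swap(5, 3)): offset=0, physical=[A,B,C,F,E,D,G,H,I], logical=[A,B,C,F,E,D,G,H,I]
After op 2 (rotate(+1)): offset=1, physical=[A,B,C,F,E,D,G,H,I], logical=[B,C,F,E,D,G,H,I,A]
After op 3 (replace(4, 'f')): offset=1, physical=[A,B,C,F,E,f,G,H,I], logical=[B,C,F,E,f,G,H,I,A]
After op 4 (swap(0, 1)): offset=1, physical=[A,C,B,F,E,f,G,H,I], logical=[C,B,F,E,f,G,H,I,A]
After op 5 (rotate(+1)): offset=2, physical=[A,C,B,F,E,f,G,H,I], logical=[B,F,E,f,G,H,I,A,C]
After op 6 (rotate(-2)): offset=0, physical=[A,C,B,F,E,f,G,H,I], logical=[A,C,B,F,E,f,G,H,I]
After op 7 (rotate(+2)): offset=2, physical=[A,C,B,F,E,f,G,H,I], logical=[B,F,E,f,G,H,I,A,C]
After op 8 (rotate(-1)): offset=1, physical=[A,C,B,F,E,f,G,H,I], logical=[C,B,F,E,f,G,H,I,A]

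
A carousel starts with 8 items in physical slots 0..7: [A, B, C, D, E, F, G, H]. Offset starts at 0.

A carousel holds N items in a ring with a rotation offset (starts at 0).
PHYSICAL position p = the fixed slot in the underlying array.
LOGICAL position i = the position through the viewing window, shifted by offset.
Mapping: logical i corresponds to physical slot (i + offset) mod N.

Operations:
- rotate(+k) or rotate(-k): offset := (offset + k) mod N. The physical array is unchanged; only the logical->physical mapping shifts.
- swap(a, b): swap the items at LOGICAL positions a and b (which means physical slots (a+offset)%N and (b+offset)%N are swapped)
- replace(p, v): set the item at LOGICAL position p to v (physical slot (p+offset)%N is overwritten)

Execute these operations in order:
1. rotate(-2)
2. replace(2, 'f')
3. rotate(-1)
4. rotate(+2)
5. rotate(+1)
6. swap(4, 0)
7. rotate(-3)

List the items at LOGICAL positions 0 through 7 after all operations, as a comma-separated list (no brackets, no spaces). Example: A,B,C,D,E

Answer: F,G,H,E,B,C,D,f

Derivation:
After op 1 (rotate(-2)): offset=6, physical=[A,B,C,D,E,F,G,H], logical=[G,H,A,B,C,D,E,F]
After op 2 (replace(2, 'f')): offset=6, physical=[f,B,C,D,E,F,G,H], logical=[G,H,f,B,C,D,E,F]
After op 3 (rotate(-1)): offset=5, physical=[f,B,C,D,E,F,G,H], logical=[F,G,H,f,B,C,D,E]
After op 4 (rotate(+2)): offset=7, physical=[f,B,C,D,E,F,G,H], logical=[H,f,B,C,D,E,F,G]
After op 5 (rotate(+1)): offset=0, physical=[f,B,C,D,E,F,G,H], logical=[f,B,C,D,E,F,G,H]
After op 6 (swap(4, 0)): offset=0, physical=[E,B,C,D,f,F,G,H], logical=[E,B,C,D,f,F,G,H]
After op 7 (rotate(-3)): offset=5, physical=[E,B,C,D,f,F,G,H], logical=[F,G,H,E,B,C,D,f]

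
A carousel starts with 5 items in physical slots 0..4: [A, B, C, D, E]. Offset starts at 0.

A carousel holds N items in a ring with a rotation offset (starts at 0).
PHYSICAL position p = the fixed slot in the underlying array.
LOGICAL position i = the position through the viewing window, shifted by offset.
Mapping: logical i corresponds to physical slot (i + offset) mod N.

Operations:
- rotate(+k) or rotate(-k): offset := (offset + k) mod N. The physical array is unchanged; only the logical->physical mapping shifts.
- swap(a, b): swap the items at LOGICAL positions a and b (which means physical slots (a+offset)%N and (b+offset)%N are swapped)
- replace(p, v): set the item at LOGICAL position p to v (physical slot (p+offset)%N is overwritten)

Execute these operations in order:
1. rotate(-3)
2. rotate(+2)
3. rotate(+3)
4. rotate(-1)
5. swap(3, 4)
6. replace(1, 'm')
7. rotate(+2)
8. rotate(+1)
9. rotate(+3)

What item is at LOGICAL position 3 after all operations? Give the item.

Answer: E

Derivation:
After op 1 (rotate(-3)): offset=2, physical=[A,B,C,D,E], logical=[C,D,E,A,B]
After op 2 (rotate(+2)): offset=4, physical=[A,B,C,D,E], logical=[E,A,B,C,D]
After op 3 (rotate(+3)): offset=2, physical=[A,B,C,D,E], logical=[C,D,E,A,B]
After op 4 (rotate(-1)): offset=1, physical=[A,B,C,D,E], logical=[B,C,D,E,A]
After op 5 (swap(3, 4)): offset=1, physical=[E,B,C,D,A], logical=[B,C,D,A,E]
After op 6 (replace(1, 'm')): offset=1, physical=[E,B,m,D,A], logical=[B,m,D,A,E]
After op 7 (rotate(+2)): offset=3, physical=[E,B,m,D,A], logical=[D,A,E,B,m]
After op 8 (rotate(+1)): offset=4, physical=[E,B,m,D,A], logical=[A,E,B,m,D]
After op 9 (rotate(+3)): offset=2, physical=[E,B,m,D,A], logical=[m,D,A,E,B]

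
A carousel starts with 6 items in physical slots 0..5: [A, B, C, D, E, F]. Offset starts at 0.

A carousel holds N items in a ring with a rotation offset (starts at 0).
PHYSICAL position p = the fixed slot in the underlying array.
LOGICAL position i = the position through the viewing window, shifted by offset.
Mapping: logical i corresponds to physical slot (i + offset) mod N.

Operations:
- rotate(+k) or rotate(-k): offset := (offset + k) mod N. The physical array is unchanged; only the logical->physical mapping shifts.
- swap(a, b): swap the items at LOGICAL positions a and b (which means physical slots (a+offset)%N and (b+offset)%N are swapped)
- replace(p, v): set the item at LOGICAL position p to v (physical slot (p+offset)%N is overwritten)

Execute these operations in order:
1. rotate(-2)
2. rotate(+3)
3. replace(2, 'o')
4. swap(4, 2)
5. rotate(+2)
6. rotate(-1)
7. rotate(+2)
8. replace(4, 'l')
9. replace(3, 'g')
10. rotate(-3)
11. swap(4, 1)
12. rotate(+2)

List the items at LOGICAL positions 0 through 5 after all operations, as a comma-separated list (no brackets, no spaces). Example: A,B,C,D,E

Answer: F,E,l,A,g,o

Derivation:
After op 1 (rotate(-2)): offset=4, physical=[A,B,C,D,E,F], logical=[E,F,A,B,C,D]
After op 2 (rotate(+3)): offset=1, physical=[A,B,C,D,E,F], logical=[B,C,D,E,F,A]
After op 3 (replace(2, 'o')): offset=1, physical=[A,B,C,o,E,F], logical=[B,C,o,E,F,A]
After op 4 (swap(4, 2)): offset=1, physical=[A,B,C,F,E,o], logical=[B,C,F,E,o,A]
After op 5 (rotate(+2)): offset=3, physical=[A,B,C,F,E,o], logical=[F,E,o,A,B,C]
After op 6 (rotate(-1)): offset=2, physical=[A,B,C,F,E,o], logical=[C,F,E,o,A,B]
After op 7 (rotate(+2)): offset=4, physical=[A,B,C,F,E,o], logical=[E,o,A,B,C,F]
After op 8 (replace(4, 'l')): offset=4, physical=[A,B,l,F,E,o], logical=[E,o,A,B,l,F]
After op 9 (replace(3, 'g')): offset=4, physical=[A,g,l,F,E,o], logical=[E,o,A,g,l,F]
After op 10 (rotate(-3)): offset=1, physical=[A,g,l,F,E,o], logical=[g,l,F,E,o,A]
After op 11 (swap(4, 1)): offset=1, physical=[A,g,o,F,E,l], logical=[g,o,F,E,l,A]
After op 12 (rotate(+2)): offset=3, physical=[A,g,o,F,E,l], logical=[F,E,l,A,g,o]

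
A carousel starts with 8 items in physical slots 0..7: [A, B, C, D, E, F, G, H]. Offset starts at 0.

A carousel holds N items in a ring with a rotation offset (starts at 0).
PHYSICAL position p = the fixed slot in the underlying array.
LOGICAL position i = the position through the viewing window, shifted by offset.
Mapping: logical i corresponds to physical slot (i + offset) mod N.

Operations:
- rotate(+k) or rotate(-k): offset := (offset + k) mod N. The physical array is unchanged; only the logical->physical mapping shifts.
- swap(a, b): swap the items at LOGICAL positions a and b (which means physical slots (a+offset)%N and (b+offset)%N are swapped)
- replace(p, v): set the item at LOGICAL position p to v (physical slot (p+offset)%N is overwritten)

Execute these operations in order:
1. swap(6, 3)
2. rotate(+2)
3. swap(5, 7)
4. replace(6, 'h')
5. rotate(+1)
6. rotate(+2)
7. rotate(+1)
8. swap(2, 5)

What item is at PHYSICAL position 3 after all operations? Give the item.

After op 1 (swap(6, 3)): offset=0, physical=[A,B,C,G,E,F,D,H], logical=[A,B,C,G,E,F,D,H]
After op 2 (rotate(+2)): offset=2, physical=[A,B,C,G,E,F,D,H], logical=[C,G,E,F,D,H,A,B]
After op 3 (swap(5, 7)): offset=2, physical=[A,H,C,G,E,F,D,B], logical=[C,G,E,F,D,B,A,H]
After op 4 (replace(6, 'h')): offset=2, physical=[h,H,C,G,E,F,D,B], logical=[C,G,E,F,D,B,h,H]
After op 5 (rotate(+1)): offset=3, physical=[h,H,C,G,E,F,D,B], logical=[G,E,F,D,B,h,H,C]
After op 6 (rotate(+2)): offset=5, physical=[h,H,C,G,E,F,D,B], logical=[F,D,B,h,H,C,G,E]
After op 7 (rotate(+1)): offset=6, physical=[h,H,C,G,E,F,D,B], logical=[D,B,h,H,C,G,E,F]
After op 8 (swap(2, 5)): offset=6, physical=[G,H,C,h,E,F,D,B], logical=[D,B,G,H,C,h,E,F]

Answer: h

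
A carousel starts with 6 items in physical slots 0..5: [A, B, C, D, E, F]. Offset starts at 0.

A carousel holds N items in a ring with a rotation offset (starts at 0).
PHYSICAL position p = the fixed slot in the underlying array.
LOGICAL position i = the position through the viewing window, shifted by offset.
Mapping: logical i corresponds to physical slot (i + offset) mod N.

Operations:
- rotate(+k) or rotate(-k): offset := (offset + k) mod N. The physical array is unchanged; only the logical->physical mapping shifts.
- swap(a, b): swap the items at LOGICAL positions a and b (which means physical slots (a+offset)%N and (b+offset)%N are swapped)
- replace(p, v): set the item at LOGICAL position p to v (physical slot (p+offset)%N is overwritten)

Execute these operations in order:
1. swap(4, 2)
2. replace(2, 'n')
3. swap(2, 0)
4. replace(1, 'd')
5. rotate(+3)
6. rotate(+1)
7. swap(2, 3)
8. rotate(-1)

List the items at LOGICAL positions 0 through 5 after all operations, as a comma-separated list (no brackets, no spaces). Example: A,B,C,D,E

Answer: D,C,F,d,n,A

Derivation:
After op 1 (swap(4, 2)): offset=0, physical=[A,B,E,D,C,F], logical=[A,B,E,D,C,F]
After op 2 (replace(2, 'n')): offset=0, physical=[A,B,n,D,C,F], logical=[A,B,n,D,C,F]
After op 3 (swap(2, 0)): offset=0, physical=[n,B,A,D,C,F], logical=[n,B,A,D,C,F]
After op 4 (replace(1, 'd')): offset=0, physical=[n,d,A,D,C,F], logical=[n,d,A,D,C,F]
After op 5 (rotate(+3)): offset=3, physical=[n,d,A,D,C,F], logical=[D,C,F,n,d,A]
After op 6 (rotate(+1)): offset=4, physical=[n,d,A,D,C,F], logical=[C,F,n,d,A,D]
After op 7 (swap(2, 3)): offset=4, physical=[d,n,A,D,C,F], logical=[C,F,d,n,A,D]
After op 8 (rotate(-1)): offset=3, physical=[d,n,A,D,C,F], logical=[D,C,F,d,n,A]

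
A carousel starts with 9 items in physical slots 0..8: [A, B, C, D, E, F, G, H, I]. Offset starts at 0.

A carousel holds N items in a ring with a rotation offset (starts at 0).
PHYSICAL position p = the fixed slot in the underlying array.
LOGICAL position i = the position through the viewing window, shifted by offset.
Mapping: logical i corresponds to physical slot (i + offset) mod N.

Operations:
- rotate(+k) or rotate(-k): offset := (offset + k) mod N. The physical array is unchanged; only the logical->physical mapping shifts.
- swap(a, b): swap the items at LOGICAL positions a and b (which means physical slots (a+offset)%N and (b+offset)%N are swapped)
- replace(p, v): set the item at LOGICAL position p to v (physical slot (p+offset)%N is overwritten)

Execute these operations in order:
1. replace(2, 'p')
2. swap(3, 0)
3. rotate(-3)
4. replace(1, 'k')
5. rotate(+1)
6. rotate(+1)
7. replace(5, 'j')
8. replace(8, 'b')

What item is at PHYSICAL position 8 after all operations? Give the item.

Answer: I

Derivation:
After op 1 (replace(2, 'p')): offset=0, physical=[A,B,p,D,E,F,G,H,I], logical=[A,B,p,D,E,F,G,H,I]
After op 2 (swap(3, 0)): offset=0, physical=[D,B,p,A,E,F,G,H,I], logical=[D,B,p,A,E,F,G,H,I]
After op 3 (rotate(-3)): offset=6, physical=[D,B,p,A,E,F,G,H,I], logical=[G,H,I,D,B,p,A,E,F]
After op 4 (replace(1, 'k')): offset=6, physical=[D,B,p,A,E,F,G,k,I], logical=[G,k,I,D,B,p,A,E,F]
After op 5 (rotate(+1)): offset=7, physical=[D,B,p,A,E,F,G,k,I], logical=[k,I,D,B,p,A,E,F,G]
After op 6 (rotate(+1)): offset=8, physical=[D,B,p,A,E,F,G,k,I], logical=[I,D,B,p,A,E,F,G,k]
After op 7 (replace(5, 'j')): offset=8, physical=[D,B,p,A,j,F,G,k,I], logical=[I,D,B,p,A,j,F,G,k]
After op 8 (replace(8, 'b')): offset=8, physical=[D,B,p,A,j,F,G,b,I], logical=[I,D,B,p,A,j,F,G,b]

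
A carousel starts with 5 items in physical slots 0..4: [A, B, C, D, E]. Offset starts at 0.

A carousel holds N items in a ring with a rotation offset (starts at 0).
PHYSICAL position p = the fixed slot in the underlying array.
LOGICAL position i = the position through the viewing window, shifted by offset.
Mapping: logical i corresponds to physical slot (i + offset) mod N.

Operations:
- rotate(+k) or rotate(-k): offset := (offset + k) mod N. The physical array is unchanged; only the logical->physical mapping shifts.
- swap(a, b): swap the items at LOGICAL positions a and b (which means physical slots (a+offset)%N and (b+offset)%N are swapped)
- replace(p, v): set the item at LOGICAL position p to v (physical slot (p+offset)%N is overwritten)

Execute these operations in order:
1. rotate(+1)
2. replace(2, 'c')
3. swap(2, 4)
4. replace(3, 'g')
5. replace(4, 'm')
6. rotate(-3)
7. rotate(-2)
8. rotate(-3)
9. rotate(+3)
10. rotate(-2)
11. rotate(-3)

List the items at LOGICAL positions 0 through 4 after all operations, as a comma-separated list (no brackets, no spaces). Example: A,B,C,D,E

Answer: B,C,A,g,m

Derivation:
After op 1 (rotate(+1)): offset=1, physical=[A,B,C,D,E], logical=[B,C,D,E,A]
After op 2 (replace(2, 'c')): offset=1, physical=[A,B,C,c,E], logical=[B,C,c,E,A]
After op 3 (swap(2, 4)): offset=1, physical=[c,B,C,A,E], logical=[B,C,A,E,c]
After op 4 (replace(3, 'g')): offset=1, physical=[c,B,C,A,g], logical=[B,C,A,g,c]
After op 5 (replace(4, 'm')): offset=1, physical=[m,B,C,A,g], logical=[B,C,A,g,m]
After op 6 (rotate(-3)): offset=3, physical=[m,B,C,A,g], logical=[A,g,m,B,C]
After op 7 (rotate(-2)): offset=1, physical=[m,B,C,A,g], logical=[B,C,A,g,m]
After op 8 (rotate(-3)): offset=3, physical=[m,B,C,A,g], logical=[A,g,m,B,C]
After op 9 (rotate(+3)): offset=1, physical=[m,B,C,A,g], logical=[B,C,A,g,m]
After op 10 (rotate(-2)): offset=4, physical=[m,B,C,A,g], logical=[g,m,B,C,A]
After op 11 (rotate(-3)): offset=1, physical=[m,B,C,A,g], logical=[B,C,A,g,m]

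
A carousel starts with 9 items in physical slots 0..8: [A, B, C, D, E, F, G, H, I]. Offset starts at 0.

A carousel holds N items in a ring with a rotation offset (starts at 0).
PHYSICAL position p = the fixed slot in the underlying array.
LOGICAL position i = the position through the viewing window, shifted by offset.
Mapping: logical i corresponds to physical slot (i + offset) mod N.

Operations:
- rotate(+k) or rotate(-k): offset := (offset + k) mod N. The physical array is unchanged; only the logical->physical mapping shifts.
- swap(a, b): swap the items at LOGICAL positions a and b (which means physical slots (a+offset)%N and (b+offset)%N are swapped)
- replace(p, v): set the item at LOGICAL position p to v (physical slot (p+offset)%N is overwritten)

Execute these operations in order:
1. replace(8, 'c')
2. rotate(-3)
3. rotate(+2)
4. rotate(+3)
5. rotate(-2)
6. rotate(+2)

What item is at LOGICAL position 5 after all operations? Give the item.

After op 1 (replace(8, 'c')): offset=0, physical=[A,B,C,D,E,F,G,H,c], logical=[A,B,C,D,E,F,G,H,c]
After op 2 (rotate(-3)): offset=6, physical=[A,B,C,D,E,F,G,H,c], logical=[G,H,c,A,B,C,D,E,F]
After op 3 (rotate(+2)): offset=8, physical=[A,B,C,D,E,F,G,H,c], logical=[c,A,B,C,D,E,F,G,H]
After op 4 (rotate(+3)): offset=2, physical=[A,B,C,D,E,F,G,H,c], logical=[C,D,E,F,G,H,c,A,B]
After op 5 (rotate(-2)): offset=0, physical=[A,B,C,D,E,F,G,H,c], logical=[A,B,C,D,E,F,G,H,c]
After op 6 (rotate(+2)): offset=2, physical=[A,B,C,D,E,F,G,H,c], logical=[C,D,E,F,G,H,c,A,B]

Answer: H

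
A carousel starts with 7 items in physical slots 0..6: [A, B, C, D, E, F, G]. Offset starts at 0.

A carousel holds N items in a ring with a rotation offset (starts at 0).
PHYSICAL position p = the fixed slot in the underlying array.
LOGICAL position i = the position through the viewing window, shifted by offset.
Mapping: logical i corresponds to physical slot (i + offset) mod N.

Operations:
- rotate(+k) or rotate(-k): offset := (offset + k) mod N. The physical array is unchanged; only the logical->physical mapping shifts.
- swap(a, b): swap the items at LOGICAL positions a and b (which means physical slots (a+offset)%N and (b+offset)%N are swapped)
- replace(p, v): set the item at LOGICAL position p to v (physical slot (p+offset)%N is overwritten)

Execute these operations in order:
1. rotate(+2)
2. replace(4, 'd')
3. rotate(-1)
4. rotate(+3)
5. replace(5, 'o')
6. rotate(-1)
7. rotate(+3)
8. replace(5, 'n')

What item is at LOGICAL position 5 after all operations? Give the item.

Answer: n

Derivation:
After op 1 (rotate(+2)): offset=2, physical=[A,B,C,D,E,F,G], logical=[C,D,E,F,G,A,B]
After op 2 (replace(4, 'd')): offset=2, physical=[A,B,C,D,E,F,d], logical=[C,D,E,F,d,A,B]
After op 3 (rotate(-1)): offset=1, physical=[A,B,C,D,E,F,d], logical=[B,C,D,E,F,d,A]
After op 4 (rotate(+3)): offset=4, physical=[A,B,C,D,E,F,d], logical=[E,F,d,A,B,C,D]
After op 5 (replace(5, 'o')): offset=4, physical=[A,B,o,D,E,F,d], logical=[E,F,d,A,B,o,D]
After op 6 (rotate(-1)): offset=3, physical=[A,B,o,D,E,F,d], logical=[D,E,F,d,A,B,o]
After op 7 (rotate(+3)): offset=6, physical=[A,B,o,D,E,F,d], logical=[d,A,B,o,D,E,F]
After op 8 (replace(5, 'n')): offset=6, physical=[A,B,o,D,n,F,d], logical=[d,A,B,o,D,n,F]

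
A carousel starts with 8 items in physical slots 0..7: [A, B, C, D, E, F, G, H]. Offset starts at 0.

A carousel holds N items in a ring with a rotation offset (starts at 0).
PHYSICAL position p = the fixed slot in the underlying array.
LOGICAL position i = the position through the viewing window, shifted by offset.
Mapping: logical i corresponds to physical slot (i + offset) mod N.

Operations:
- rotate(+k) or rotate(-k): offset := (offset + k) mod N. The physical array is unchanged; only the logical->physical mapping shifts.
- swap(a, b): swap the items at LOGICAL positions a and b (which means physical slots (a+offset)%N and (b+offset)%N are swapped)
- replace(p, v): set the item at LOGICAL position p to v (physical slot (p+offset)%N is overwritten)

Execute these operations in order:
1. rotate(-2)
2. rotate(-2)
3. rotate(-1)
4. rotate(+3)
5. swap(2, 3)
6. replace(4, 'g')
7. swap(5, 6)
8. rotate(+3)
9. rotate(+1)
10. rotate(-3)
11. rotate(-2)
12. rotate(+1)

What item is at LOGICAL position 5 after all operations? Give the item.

Answer: E

Derivation:
After op 1 (rotate(-2)): offset=6, physical=[A,B,C,D,E,F,G,H], logical=[G,H,A,B,C,D,E,F]
After op 2 (rotate(-2)): offset=4, physical=[A,B,C,D,E,F,G,H], logical=[E,F,G,H,A,B,C,D]
After op 3 (rotate(-1)): offset=3, physical=[A,B,C,D,E,F,G,H], logical=[D,E,F,G,H,A,B,C]
After op 4 (rotate(+3)): offset=6, physical=[A,B,C,D,E,F,G,H], logical=[G,H,A,B,C,D,E,F]
After op 5 (swap(2, 3)): offset=6, physical=[B,A,C,D,E,F,G,H], logical=[G,H,B,A,C,D,E,F]
After op 6 (replace(4, 'g')): offset=6, physical=[B,A,g,D,E,F,G,H], logical=[G,H,B,A,g,D,E,F]
After op 7 (swap(5, 6)): offset=6, physical=[B,A,g,E,D,F,G,H], logical=[G,H,B,A,g,E,D,F]
After op 8 (rotate(+3)): offset=1, physical=[B,A,g,E,D,F,G,H], logical=[A,g,E,D,F,G,H,B]
After op 9 (rotate(+1)): offset=2, physical=[B,A,g,E,D,F,G,H], logical=[g,E,D,F,G,H,B,A]
After op 10 (rotate(-3)): offset=7, physical=[B,A,g,E,D,F,G,H], logical=[H,B,A,g,E,D,F,G]
After op 11 (rotate(-2)): offset=5, physical=[B,A,g,E,D,F,G,H], logical=[F,G,H,B,A,g,E,D]
After op 12 (rotate(+1)): offset=6, physical=[B,A,g,E,D,F,G,H], logical=[G,H,B,A,g,E,D,F]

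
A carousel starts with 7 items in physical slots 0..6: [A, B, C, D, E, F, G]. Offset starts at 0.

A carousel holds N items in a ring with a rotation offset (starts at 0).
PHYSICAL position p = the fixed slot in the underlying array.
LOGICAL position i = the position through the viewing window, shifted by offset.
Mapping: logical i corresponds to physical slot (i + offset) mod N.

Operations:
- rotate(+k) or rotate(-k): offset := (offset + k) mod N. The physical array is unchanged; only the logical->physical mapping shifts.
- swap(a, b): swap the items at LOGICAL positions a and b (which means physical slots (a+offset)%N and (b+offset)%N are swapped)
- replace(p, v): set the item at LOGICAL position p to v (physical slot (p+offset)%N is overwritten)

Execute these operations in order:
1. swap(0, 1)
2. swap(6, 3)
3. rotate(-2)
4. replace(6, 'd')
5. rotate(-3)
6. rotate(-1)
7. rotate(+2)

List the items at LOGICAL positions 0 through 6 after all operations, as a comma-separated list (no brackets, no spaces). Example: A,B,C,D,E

Answer: G,d,F,D,B,A,C

Derivation:
After op 1 (swap(0, 1)): offset=0, physical=[B,A,C,D,E,F,G], logical=[B,A,C,D,E,F,G]
After op 2 (swap(6, 3)): offset=0, physical=[B,A,C,G,E,F,D], logical=[B,A,C,G,E,F,D]
After op 3 (rotate(-2)): offset=5, physical=[B,A,C,G,E,F,D], logical=[F,D,B,A,C,G,E]
After op 4 (replace(6, 'd')): offset=5, physical=[B,A,C,G,d,F,D], logical=[F,D,B,A,C,G,d]
After op 5 (rotate(-3)): offset=2, physical=[B,A,C,G,d,F,D], logical=[C,G,d,F,D,B,A]
After op 6 (rotate(-1)): offset=1, physical=[B,A,C,G,d,F,D], logical=[A,C,G,d,F,D,B]
After op 7 (rotate(+2)): offset=3, physical=[B,A,C,G,d,F,D], logical=[G,d,F,D,B,A,C]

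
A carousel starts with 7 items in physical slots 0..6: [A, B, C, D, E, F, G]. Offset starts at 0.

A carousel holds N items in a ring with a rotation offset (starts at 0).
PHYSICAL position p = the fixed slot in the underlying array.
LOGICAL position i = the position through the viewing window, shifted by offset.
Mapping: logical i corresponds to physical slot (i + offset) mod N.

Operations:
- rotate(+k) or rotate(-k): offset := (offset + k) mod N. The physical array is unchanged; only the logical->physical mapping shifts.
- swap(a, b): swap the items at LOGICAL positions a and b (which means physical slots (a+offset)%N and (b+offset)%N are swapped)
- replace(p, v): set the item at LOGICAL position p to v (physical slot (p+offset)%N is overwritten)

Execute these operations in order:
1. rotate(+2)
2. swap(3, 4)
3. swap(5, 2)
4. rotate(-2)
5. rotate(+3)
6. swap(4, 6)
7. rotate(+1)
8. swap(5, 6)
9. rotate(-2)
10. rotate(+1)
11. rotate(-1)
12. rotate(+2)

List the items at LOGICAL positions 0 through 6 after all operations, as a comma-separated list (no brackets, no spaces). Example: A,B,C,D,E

Answer: A,G,F,C,B,D,E

Derivation:
After op 1 (rotate(+2)): offset=2, physical=[A,B,C,D,E,F,G], logical=[C,D,E,F,G,A,B]
After op 2 (swap(3, 4)): offset=2, physical=[A,B,C,D,E,G,F], logical=[C,D,E,G,F,A,B]
After op 3 (swap(5, 2)): offset=2, physical=[E,B,C,D,A,G,F], logical=[C,D,A,G,F,E,B]
After op 4 (rotate(-2)): offset=0, physical=[E,B,C,D,A,G,F], logical=[E,B,C,D,A,G,F]
After op 5 (rotate(+3)): offset=3, physical=[E,B,C,D,A,G,F], logical=[D,A,G,F,E,B,C]
After op 6 (swap(4, 6)): offset=3, physical=[C,B,E,D,A,G,F], logical=[D,A,G,F,C,B,E]
After op 7 (rotate(+1)): offset=4, physical=[C,B,E,D,A,G,F], logical=[A,G,F,C,B,E,D]
After op 8 (swap(5, 6)): offset=4, physical=[C,B,D,E,A,G,F], logical=[A,G,F,C,B,D,E]
After op 9 (rotate(-2)): offset=2, physical=[C,B,D,E,A,G,F], logical=[D,E,A,G,F,C,B]
After op 10 (rotate(+1)): offset=3, physical=[C,B,D,E,A,G,F], logical=[E,A,G,F,C,B,D]
After op 11 (rotate(-1)): offset=2, physical=[C,B,D,E,A,G,F], logical=[D,E,A,G,F,C,B]
After op 12 (rotate(+2)): offset=4, physical=[C,B,D,E,A,G,F], logical=[A,G,F,C,B,D,E]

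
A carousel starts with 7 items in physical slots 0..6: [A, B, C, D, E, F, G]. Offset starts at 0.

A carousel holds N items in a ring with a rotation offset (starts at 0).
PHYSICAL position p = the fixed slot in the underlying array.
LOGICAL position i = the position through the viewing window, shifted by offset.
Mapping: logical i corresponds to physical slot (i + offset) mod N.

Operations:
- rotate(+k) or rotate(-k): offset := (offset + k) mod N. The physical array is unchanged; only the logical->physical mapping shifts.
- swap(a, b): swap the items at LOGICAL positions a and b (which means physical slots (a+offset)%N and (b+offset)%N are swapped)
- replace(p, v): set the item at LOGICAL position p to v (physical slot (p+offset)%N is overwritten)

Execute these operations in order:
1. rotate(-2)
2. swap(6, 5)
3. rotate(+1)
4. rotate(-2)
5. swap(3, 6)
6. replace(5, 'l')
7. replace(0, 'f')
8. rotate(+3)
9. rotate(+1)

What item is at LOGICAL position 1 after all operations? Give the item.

After op 1 (rotate(-2)): offset=5, physical=[A,B,C,D,E,F,G], logical=[F,G,A,B,C,D,E]
After op 2 (swap(6, 5)): offset=5, physical=[A,B,C,E,D,F,G], logical=[F,G,A,B,C,E,D]
After op 3 (rotate(+1)): offset=6, physical=[A,B,C,E,D,F,G], logical=[G,A,B,C,E,D,F]
After op 4 (rotate(-2)): offset=4, physical=[A,B,C,E,D,F,G], logical=[D,F,G,A,B,C,E]
After op 5 (swap(3, 6)): offset=4, physical=[E,B,C,A,D,F,G], logical=[D,F,G,E,B,C,A]
After op 6 (replace(5, 'l')): offset=4, physical=[E,B,l,A,D,F,G], logical=[D,F,G,E,B,l,A]
After op 7 (replace(0, 'f')): offset=4, physical=[E,B,l,A,f,F,G], logical=[f,F,G,E,B,l,A]
After op 8 (rotate(+3)): offset=0, physical=[E,B,l,A,f,F,G], logical=[E,B,l,A,f,F,G]
After op 9 (rotate(+1)): offset=1, physical=[E,B,l,A,f,F,G], logical=[B,l,A,f,F,G,E]

Answer: l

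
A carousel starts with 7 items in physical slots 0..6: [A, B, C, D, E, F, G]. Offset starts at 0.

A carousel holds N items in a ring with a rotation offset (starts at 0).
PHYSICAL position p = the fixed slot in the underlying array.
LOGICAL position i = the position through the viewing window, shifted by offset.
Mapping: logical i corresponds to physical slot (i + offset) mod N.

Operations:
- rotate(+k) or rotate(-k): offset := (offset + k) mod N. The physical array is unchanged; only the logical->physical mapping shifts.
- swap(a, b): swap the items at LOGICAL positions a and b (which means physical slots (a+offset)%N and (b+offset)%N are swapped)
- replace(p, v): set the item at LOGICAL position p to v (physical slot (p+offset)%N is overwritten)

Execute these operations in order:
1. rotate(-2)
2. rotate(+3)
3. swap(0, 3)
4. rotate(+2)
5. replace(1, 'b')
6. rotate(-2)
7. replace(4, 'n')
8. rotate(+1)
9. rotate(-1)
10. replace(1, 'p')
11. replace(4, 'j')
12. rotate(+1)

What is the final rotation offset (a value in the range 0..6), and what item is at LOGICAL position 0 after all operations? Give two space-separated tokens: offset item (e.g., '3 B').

After op 1 (rotate(-2)): offset=5, physical=[A,B,C,D,E,F,G], logical=[F,G,A,B,C,D,E]
After op 2 (rotate(+3)): offset=1, physical=[A,B,C,D,E,F,G], logical=[B,C,D,E,F,G,A]
After op 3 (swap(0, 3)): offset=1, physical=[A,E,C,D,B,F,G], logical=[E,C,D,B,F,G,A]
After op 4 (rotate(+2)): offset=3, physical=[A,E,C,D,B,F,G], logical=[D,B,F,G,A,E,C]
After op 5 (replace(1, 'b')): offset=3, physical=[A,E,C,D,b,F,G], logical=[D,b,F,G,A,E,C]
After op 6 (rotate(-2)): offset=1, physical=[A,E,C,D,b,F,G], logical=[E,C,D,b,F,G,A]
After op 7 (replace(4, 'n')): offset=1, physical=[A,E,C,D,b,n,G], logical=[E,C,D,b,n,G,A]
After op 8 (rotate(+1)): offset=2, physical=[A,E,C,D,b,n,G], logical=[C,D,b,n,G,A,E]
After op 9 (rotate(-1)): offset=1, physical=[A,E,C,D,b,n,G], logical=[E,C,D,b,n,G,A]
After op 10 (replace(1, 'p')): offset=1, physical=[A,E,p,D,b,n,G], logical=[E,p,D,b,n,G,A]
After op 11 (replace(4, 'j')): offset=1, physical=[A,E,p,D,b,j,G], logical=[E,p,D,b,j,G,A]
After op 12 (rotate(+1)): offset=2, physical=[A,E,p,D,b,j,G], logical=[p,D,b,j,G,A,E]

Answer: 2 p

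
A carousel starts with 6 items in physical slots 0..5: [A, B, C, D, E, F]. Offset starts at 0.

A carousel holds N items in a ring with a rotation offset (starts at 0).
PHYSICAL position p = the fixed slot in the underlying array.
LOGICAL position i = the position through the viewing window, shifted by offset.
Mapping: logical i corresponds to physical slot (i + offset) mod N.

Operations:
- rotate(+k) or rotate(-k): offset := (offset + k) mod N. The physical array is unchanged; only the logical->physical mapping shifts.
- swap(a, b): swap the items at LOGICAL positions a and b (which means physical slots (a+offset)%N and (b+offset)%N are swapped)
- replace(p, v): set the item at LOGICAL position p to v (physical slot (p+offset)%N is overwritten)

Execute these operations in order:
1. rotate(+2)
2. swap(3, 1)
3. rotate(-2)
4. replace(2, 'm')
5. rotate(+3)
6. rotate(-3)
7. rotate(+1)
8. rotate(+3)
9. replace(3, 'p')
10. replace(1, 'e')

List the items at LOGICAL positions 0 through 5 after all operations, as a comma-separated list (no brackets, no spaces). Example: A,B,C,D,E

After op 1 (rotate(+2)): offset=2, physical=[A,B,C,D,E,F], logical=[C,D,E,F,A,B]
After op 2 (swap(3, 1)): offset=2, physical=[A,B,C,F,E,D], logical=[C,F,E,D,A,B]
After op 3 (rotate(-2)): offset=0, physical=[A,B,C,F,E,D], logical=[A,B,C,F,E,D]
After op 4 (replace(2, 'm')): offset=0, physical=[A,B,m,F,E,D], logical=[A,B,m,F,E,D]
After op 5 (rotate(+3)): offset=3, physical=[A,B,m,F,E,D], logical=[F,E,D,A,B,m]
After op 6 (rotate(-3)): offset=0, physical=[A,B,m,F,E,D], logical=[A,B,m,F,E,D]
After op 7 (rotate(+1)): offset=1, physical=[A,B,m,F,E,D], logical=[B,m,F,E,D,A]
After op 8 (rotate(+3)): offset=4, physical=[A,B,m,F,E,D], logical=[E,D,A,B,m,F]
After op 9 (replace(3, 'p')): offset=4, physical=[A,p,m,F,E,D], logical=[E,D,A,p,m,F]
After op 10 (replace(1, 'e')): offset=4, physical=[A,p,m,F,E,e], logical=[E,e,A,p,m,F]

Answer: E,e,A,p,m,F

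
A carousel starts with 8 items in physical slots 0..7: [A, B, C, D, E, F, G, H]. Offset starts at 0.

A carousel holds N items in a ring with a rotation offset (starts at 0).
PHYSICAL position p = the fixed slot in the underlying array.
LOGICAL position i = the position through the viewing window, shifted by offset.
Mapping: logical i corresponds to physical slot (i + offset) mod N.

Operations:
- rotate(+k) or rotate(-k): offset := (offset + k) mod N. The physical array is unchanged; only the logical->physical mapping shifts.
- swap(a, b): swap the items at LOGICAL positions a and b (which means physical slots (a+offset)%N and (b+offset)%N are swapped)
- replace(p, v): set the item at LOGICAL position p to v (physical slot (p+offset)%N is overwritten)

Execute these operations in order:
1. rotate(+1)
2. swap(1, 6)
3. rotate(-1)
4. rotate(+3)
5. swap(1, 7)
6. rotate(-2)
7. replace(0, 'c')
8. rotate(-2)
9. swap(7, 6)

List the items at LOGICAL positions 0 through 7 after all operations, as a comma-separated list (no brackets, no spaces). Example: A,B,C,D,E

After op 1 (rotate(+1)): offset=1, physical=[A,B,C,D,E,F,G,H], logical=[B,C,D,E,F,G,H,A]
After op 2 (swap(1, 6)): offset=1, physical=[A,B,H,D,E,F,G,C], logical=[B,H,D,E,F,G,C,A]
After op 3 (rotate(-1)): offset=0, physical=[A,B,H,D,E,F,G,C], logical=[A,B,H,D,E,F,G,C]
After op 4 (rotate(+3)): offset=3, physical=[A,B,H,D,E,F,G,C], logical=[D,E,F,G,C,A,B,H]
After op 5 (swap(1, 7)): offset=3, physical=[A,B,E,D,H,F,G,C], logical=[D,H,F,G,C,A,B,E]
After op 6 (rotate(-2)): offset=1, physical=[A,B,E,D,H,F,G,C], logical=[B,E,D,H,F,G,C,A]
After op 7 (replace(0, 'c')): offset=1, physical=[A,c,E,D,H,F,G,C], logical=[c,E,D,H,F,G,C,A]
After op 8 (rotate(-2)): offset=7, physical=[A,c,E,D,H,F,G,C], logical=[C,A,c,E,D,H,F,G]
After op 9 (swap(7, 6)): offset=7, physical=[A,c,E,D,H,G,F,C], logical=[C,A,c,E,D,H,G,F]

Answer: C,A,c,E,D,H,G,F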